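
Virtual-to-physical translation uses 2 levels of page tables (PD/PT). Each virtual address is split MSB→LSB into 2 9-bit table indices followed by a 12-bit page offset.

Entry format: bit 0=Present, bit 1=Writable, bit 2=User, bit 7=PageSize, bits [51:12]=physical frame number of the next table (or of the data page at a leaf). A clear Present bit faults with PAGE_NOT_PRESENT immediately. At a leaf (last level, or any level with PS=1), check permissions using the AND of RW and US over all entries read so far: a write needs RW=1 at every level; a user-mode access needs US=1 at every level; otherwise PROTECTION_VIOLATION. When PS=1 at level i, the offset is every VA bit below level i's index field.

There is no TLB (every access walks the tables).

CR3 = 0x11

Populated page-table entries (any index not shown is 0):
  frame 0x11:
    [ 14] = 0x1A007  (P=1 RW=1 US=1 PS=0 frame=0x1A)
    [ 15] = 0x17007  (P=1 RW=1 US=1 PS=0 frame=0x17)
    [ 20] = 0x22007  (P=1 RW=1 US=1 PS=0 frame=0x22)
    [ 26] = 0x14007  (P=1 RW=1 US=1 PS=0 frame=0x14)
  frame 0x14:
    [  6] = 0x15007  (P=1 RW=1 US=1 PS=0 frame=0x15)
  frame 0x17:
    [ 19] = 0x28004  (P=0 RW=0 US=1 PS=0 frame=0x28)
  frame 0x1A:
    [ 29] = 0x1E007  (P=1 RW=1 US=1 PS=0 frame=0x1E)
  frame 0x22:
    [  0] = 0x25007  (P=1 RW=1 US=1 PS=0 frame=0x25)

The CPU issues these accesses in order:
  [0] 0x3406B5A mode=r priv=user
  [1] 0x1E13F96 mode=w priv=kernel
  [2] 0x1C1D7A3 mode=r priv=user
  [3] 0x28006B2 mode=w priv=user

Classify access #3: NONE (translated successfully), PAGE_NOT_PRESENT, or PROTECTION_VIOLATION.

Per-access translation:
#0 VA=0x3406B5A (r,user):
  lvl0: tbl 0x11, slot 26 ⇒ 0x14007 (P1/RW1/US1/PS0)
  lvl1: tbl 0x14, slot 6 ⇒ 0x15007 (P1/RW1/US1/PS0)
  ⇒ phys 0x15B5A  [2 reads]
#1 VA=0x1E13F96 (w,kernel):
  lvl0: tbl 0x11, slot 15 ⇒ 0x17007 (P1/RW1/US1/PS0)
  lvl1: tbl 0x17, slot 19 ⇒ 0x28004 (P0/RW0/US1/PS0)
  ⇒ fault: PAGE_NOT_PRESENT  — 2 lookups
#2 VA=0x1C1D7A3 (r,user):
  lvl0: tbl 0x11, slot 14 ⇒ 0x1A007 (P1/RW1/US1/PS0)
  lvl1: tbl 0x1A, slot 29 ⇒ 0x1E007 (P1/RW1/US1/PS0)
  ⇒ phys 0x1E7A3  [2 reads]
#3 VA=0x28006B2 (w,user):
  lvl0: tbl 0x11, slot 20 ⇒ 0x22007 (P1/RW1/US1/PS0)
  lvl1: tbl 0x22, slot 0 ⇒ 0x25007 (P1/RW1/US1/PS0)
  ⇒ phys 0x256B2  [2 reads]

Access #3 fault: NONE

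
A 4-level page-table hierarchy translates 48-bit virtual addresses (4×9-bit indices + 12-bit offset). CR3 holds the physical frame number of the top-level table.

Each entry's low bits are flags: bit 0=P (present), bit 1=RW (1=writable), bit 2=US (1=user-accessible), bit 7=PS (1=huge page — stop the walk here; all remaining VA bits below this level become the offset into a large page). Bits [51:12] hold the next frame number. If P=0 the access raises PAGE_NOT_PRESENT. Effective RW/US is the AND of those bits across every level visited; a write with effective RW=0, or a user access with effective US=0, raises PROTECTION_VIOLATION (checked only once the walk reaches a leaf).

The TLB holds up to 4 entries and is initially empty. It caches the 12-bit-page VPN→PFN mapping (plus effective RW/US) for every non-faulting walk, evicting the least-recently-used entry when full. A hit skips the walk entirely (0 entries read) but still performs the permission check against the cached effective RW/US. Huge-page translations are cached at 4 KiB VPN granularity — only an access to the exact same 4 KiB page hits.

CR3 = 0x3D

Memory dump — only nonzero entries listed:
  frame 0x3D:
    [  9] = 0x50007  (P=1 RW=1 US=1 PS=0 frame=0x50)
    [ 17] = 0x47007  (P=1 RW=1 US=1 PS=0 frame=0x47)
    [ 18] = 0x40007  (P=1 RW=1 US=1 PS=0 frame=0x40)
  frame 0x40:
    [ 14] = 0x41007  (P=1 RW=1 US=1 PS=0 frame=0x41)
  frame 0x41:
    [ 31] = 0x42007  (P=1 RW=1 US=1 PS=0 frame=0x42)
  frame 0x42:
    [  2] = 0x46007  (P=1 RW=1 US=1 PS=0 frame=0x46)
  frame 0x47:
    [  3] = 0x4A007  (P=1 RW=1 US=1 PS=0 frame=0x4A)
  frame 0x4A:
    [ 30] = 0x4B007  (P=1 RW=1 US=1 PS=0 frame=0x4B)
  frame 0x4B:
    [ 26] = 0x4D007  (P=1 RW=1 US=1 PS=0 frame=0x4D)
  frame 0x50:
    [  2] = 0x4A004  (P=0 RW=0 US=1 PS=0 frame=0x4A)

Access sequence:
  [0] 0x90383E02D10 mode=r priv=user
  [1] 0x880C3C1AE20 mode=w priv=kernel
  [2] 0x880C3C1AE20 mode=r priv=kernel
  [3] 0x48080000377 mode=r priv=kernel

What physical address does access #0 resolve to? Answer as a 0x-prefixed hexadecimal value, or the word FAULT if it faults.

Walk each access:
#0 VA=0x90383E02D10 (r,user):
  L0: frame=0x3D idx=18 entry=0x40007 [P=1 RW=1 US=1 PS=0]
  L1: frame=0x40 idx=14 entry=0x41007 [P=1 RW=1 US=1 PS=0]
  L2: frame=0x41 idx=31 entry=0x42007 [P=1 RW=1 US=1 PS=0]
  L3: frame=0x42 idx=2 entry=0x46007 [P=1 RW=1 US=1 PS=0]
  → PA=0x46D10  (4 entries read)
#1 VA=0x880C3C1AE20 (w,kernel):
  L0: frame=0x3D idx=17 entry=0x47007 [P=1 RW=1 US=1 PS=0]
  L1: frame=0x47 idx=3 entry=0x4A007 [P=1 RW=1 US=1 PS=0]
  L2: frame=0x4A idx=30 entry=0x4B007 [P=1 RW=1 US=1 PS=0]
  L3: frame=0x4B idx=26 entry=0x4D007 [P=1 RW=1 US=1 PS=0]
  → PA=0x4DE20  (4 entries read)
#2 VA=0x880C3C1AE20 (r,kernel):
  TLB hit vpn=0x880C3C1A → PA=0x4DE20
#3 VA=0x48080000377 (r,kernel):
  L0: frame=0x3D idx=9 entry=0x50007 [P=1 RW=1 US=1 PS=0]
  L1: frame=0x50 idx=2 entry=0x4A004 [P=0 RW=0 US=1 PS=0]
  ⇒ fault: PAGE_NOT_PRESENT  — 2 lookups

Access #0 PA: 0x46D10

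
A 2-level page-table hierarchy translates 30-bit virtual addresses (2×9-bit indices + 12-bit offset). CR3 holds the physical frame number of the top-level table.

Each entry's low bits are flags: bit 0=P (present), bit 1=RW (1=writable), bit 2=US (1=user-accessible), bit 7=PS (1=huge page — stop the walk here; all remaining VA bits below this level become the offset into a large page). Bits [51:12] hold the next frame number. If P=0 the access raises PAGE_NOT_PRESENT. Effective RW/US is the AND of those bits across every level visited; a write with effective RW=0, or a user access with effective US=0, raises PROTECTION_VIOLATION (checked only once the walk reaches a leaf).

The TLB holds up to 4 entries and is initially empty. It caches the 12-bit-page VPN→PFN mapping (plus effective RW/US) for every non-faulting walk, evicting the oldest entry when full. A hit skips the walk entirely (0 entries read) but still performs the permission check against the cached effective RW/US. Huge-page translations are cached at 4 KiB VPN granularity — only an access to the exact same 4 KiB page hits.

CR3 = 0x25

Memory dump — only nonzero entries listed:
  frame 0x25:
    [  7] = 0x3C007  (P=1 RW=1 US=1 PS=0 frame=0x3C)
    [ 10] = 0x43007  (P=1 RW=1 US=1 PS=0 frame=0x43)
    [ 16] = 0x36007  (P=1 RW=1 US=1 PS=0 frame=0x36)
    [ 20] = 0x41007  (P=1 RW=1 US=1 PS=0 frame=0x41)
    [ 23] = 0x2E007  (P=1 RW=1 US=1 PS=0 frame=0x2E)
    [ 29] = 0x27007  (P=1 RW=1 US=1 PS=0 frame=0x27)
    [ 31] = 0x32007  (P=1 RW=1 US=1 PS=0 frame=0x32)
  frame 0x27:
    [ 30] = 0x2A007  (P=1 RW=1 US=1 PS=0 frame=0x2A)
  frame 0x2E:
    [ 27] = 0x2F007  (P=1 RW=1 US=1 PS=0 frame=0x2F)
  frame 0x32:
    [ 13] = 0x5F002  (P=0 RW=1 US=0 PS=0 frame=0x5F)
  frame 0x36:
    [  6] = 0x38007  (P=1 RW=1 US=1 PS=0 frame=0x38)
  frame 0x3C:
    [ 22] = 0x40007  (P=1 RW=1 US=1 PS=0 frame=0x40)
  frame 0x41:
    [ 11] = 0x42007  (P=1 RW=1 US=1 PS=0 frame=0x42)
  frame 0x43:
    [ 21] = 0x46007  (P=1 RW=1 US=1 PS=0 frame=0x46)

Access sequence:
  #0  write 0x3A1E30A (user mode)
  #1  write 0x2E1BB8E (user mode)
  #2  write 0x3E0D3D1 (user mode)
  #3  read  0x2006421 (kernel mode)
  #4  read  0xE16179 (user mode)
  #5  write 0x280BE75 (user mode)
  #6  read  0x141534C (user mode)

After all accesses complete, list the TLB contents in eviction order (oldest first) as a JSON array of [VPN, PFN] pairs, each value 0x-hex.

Trace:
#0 VA=0x3A1E30A (w,user):
  [0] read 0x25 idx=29: raw=0x27007 flags P=1 W=1 U=1 S=0
  [1] read 0x27 idx=30: raw=0x2A007 flags P=1 W=1 U=1 S=0
  ⇒ phys 0x2A30A  [2 reads]
#1 VA=0x2E1BB8E (w,user):
  [0] read 0x25 idx=23: raw=0x2E007 flags P=1 W=1 U=1 S=0
  [1] read 0x2E idx=27: raw=0x2F007 flags P=1 W=1 U=1 S=0
  ⇒ phys 0x2FB8E  [2 reads]
#2 VA=0x3E0D3D1 (w,user):
  [0] read 0x25 idx=31: raw=0x32007 flags P=1 W=1 U=1 S=0
  [1] read 0x32 idx=13: raw=0x5F002 flags P=0 W=1 U=0 S=0
  ⇒ fault: PAGE_NOT_PRESENT  — 2 lookups
#3 VA=0x2006421 (r,kernel):
  [0] read 0x25 idx=16: raw=0x36007 flags P=1 W=1 U=1 S=0
  [1] read 0x36 idx=6: raw=0x38007 flags P=1 W=1 U=1 S=0
  ⇒ phys 0x38421  [2 reads]
#4 VA=0xE16179 (r,user):
  [0] read 0x25 idx=7: raw=0x3C007 flags P=1 W=1 U=1 S=0
  [1] read 0x3C idx=22: raw=0x40007 flags P=1 W=1 U=1 S=0
  ⇒ phys 0x40179  [2 reads]
#5 VA=0x280BE75 (w,user):
  [0] read 0x25 idx=20: raw=0x41007 flags P=1 W=1 U=1 S=0
  [1] read 0x41 idx=11: raw=0x42007 flags P=1 W=1 U=1 S=0
  ⇒ phys 0x42E75  [2 reads]
#6 VA=0x141534C (r,user):
  [0] read 0x25 idx=10: raw=0x43007 flags P=1 W=1 U=1 S=0
  [1] read 0x43 idx=21: raw=0x46007 flags P=1 W=1 U=1 S=0
  ⇒ phys 0x4634C  [2 reads]

TLB: [["0x2006", "0x38"], ["0xE16", "0x40"], ["0x280B", "0x42"], ["0x1415", "0x46"]]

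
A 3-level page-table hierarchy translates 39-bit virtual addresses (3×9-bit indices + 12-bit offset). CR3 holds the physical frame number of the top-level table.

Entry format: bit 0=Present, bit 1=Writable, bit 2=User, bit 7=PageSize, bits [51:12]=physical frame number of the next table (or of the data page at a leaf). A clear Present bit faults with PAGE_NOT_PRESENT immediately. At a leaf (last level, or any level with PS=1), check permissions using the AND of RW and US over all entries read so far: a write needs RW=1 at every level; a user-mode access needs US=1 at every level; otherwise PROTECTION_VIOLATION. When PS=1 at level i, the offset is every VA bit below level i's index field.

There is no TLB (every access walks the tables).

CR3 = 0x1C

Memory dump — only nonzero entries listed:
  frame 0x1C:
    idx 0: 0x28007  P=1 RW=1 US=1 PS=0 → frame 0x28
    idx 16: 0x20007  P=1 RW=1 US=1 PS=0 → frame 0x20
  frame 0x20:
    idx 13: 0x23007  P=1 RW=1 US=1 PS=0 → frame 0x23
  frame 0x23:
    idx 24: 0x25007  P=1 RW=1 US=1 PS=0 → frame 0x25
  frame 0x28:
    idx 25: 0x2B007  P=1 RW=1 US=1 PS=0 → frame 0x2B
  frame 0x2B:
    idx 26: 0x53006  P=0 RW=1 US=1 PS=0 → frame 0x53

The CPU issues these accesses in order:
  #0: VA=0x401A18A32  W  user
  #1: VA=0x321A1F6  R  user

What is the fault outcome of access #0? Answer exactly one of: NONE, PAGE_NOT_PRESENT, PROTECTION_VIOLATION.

Trace:
#0 VA=0x401A18A32 (w,user):
  lvl0: tbl 0x1C, slot 16 ⇒ 0x20007 (P1/RW1/US1/PS0)
  lvl1: tbl 0x20, slot 13 ⇒ 0x23007 (P1/RW1/US1/PS0)
  lvl2: tbl 0x23, slot 24 ⇒ 0x25007 (P1/RW1/US1/PS0)
  → PA=0x25A32  (3 entries read)
#1 VA=0x321A1F6 (r,user):
  lvl0: tbl 0x1C, slot 0 ⇒ 0x28007 (P1/RW1/US1/PS0)
  lvl1: tbl 0x28, slot 25 ⇒ 0x2B007 (P1/RW1/US1/PS0)
  lvl2: tbl 0x2B, slot 26 ⇒ 0x53006 (P0/RW1/US1/PS0)
  ⇒ fault: PAGE_NOT_PRESENT  — 3 lookups

Access #0 fault: NONE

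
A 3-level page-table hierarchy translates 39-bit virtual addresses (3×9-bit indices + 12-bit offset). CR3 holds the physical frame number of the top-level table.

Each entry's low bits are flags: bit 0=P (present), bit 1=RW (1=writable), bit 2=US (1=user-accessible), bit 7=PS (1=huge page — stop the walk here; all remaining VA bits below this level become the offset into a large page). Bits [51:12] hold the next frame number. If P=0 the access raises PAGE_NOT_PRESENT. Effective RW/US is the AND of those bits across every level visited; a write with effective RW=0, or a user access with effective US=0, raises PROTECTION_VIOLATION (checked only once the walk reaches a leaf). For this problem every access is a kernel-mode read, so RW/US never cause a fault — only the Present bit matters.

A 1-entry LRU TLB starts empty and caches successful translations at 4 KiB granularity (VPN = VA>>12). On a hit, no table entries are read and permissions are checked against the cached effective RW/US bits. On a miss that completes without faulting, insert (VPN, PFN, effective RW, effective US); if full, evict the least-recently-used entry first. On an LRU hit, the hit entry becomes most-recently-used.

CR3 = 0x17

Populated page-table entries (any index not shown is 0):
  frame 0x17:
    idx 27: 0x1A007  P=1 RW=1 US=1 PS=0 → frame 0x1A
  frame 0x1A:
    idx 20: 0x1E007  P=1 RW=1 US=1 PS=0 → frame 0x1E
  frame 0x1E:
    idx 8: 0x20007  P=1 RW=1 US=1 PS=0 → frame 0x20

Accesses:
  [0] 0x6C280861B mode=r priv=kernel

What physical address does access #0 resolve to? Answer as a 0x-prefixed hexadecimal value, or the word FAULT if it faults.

Trace:
#0 VA=0x6C280861B (r,kernel):
  L0 @0x17[27] → 0x1A007  P=1,RW=1,US=1,PS=0
  L1 @0x1A[20] → 0x1E007  P=1,RW=1,US=1,PS=0
  L2 @0x1E[8] → 0x20007  P=1,RW=1,US=1,PS=0
  ⇒ phys 0x2061B  [3 reads]

Access #0 PA: 0x2061B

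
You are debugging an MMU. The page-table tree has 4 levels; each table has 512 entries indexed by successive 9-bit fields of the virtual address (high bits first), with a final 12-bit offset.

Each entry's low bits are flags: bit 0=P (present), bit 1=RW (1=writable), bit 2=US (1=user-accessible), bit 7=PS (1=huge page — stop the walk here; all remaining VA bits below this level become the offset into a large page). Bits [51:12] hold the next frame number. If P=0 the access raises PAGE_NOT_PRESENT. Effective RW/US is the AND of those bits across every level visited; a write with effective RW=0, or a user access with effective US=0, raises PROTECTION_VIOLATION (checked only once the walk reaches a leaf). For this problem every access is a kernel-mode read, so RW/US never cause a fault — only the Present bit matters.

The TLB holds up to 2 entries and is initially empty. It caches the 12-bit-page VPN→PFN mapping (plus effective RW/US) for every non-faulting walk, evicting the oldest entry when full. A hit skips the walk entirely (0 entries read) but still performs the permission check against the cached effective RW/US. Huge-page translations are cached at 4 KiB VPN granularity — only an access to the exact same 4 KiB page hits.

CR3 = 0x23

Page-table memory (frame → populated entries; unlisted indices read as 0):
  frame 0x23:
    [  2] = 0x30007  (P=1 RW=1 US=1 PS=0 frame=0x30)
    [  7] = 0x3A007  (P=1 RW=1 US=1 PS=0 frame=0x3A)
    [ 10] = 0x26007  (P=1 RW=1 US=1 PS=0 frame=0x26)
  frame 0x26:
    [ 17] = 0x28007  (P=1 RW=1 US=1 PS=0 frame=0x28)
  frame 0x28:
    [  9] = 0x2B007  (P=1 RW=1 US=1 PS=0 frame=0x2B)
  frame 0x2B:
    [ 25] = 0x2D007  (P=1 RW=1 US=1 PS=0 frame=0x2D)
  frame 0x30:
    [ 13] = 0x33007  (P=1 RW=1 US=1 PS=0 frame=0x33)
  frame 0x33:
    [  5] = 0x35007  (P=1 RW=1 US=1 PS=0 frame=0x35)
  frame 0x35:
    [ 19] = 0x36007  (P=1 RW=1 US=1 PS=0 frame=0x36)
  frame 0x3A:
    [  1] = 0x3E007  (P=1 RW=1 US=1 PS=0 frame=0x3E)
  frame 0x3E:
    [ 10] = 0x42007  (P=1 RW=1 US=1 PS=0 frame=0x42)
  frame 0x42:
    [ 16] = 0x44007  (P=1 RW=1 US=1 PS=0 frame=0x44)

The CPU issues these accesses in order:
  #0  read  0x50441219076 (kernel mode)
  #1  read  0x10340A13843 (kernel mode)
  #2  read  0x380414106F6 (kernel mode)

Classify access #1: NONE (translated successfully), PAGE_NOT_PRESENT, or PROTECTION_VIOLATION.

Walk each access:
#0 VA=0x50441219076 (r,kernel):
  L0 @0x23[10] → 0x26007  P=1,RW=1,US=1,PS=0
  L1 @0x26[17] → 0x28007  P=1,RW=1,US=1,PS=0
  L2 @0x28[9] → 0x2B007  P=1,RW=1,US=1,PS=0
  L3 @0x2B[25] → 0x2D007  P=1,RW=1,US=1,PS=0
  ✓ 0x2D076  — 4 lookups
#1 VA=0x10340A13843 (r,kernel):
  L0 @0x23[2] → 0x30007  P=1,RW=1,US=1,PS=0
  L1 @0x30[13] → 0x33007  P=1,RW=1,US=1,PS=0
  L2 @0x33[5] → 0x35007  P=1,RW=1,US=1,PS=0
  L3 @0x35[19] → 0x36007  P=1,RW=1,US=1,PS=0
  ✓ 0x36843  — 4 lookups
#2 VA=0x380414106F6 (r,kernel):
  L0 @0x23[7] → 0x3A007  P=1,RW=1,US=1,PS=0
  L1 @0x3A[1] → 0x3E007  P=1,RW=1,US=1,PS=0
  L2 @0x3E[10] → 0x42007  P=1,RW=1,US=1,PS=0
  L3 @0x42[16] → 0x44007  P=1,RW=1,US=1,PS=0
  ✓ 0x446F6  — 4 lookups

Access #1 fault: NONE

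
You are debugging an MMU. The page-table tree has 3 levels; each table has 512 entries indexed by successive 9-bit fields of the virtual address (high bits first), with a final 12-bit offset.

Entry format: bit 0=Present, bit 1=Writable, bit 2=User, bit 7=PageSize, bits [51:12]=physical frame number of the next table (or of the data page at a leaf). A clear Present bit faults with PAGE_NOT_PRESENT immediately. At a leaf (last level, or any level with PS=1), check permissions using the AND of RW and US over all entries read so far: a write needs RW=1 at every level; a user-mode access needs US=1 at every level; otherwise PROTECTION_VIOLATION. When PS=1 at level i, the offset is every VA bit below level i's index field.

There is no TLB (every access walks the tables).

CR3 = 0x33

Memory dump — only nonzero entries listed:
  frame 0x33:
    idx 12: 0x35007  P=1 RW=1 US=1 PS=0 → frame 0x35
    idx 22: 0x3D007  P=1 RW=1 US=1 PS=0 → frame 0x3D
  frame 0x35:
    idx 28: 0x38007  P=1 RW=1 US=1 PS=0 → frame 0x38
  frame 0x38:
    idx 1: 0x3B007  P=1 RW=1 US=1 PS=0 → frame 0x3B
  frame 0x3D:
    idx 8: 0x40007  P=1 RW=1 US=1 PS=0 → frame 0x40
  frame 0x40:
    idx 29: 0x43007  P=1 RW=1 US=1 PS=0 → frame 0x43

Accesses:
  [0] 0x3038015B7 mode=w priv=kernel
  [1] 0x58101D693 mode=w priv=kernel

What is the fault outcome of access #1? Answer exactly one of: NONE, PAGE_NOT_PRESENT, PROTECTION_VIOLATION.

Walk each access:
#0 VA=0x3038015B7 (w,kernel):
  L0: frame=0x33 idx=12 entry=0x35007 [P=1 RW=1 US=1 PS=0]
  L1: frame=0x35 idx=28 entry=0x38007 [P=1 RW=1 US=1 PS=0]
  L2: frame=0x38 idx=1 entry=0x3B007 [P=1 RW=1 US=1 PS=0]
  ✓ 0x3B5B7  — 3 lookups
#1 VA=0x58101D693 (w,kernel):
  L0: frame=0x33 idx=22 entry=0x3D007 [P=1 RW=1 US=1 PS=0]
  L1: frame=0x3D idx=8 entry=0x40007 [P=1 RW=1 US=1 PS=0]
  L2: frame=0x40 idx=29 entry=0x43007 [P=1 RW=1 US=1 PS=0]
  ✓ 0x43693  — 3 lookups

Access #1 fault: NONE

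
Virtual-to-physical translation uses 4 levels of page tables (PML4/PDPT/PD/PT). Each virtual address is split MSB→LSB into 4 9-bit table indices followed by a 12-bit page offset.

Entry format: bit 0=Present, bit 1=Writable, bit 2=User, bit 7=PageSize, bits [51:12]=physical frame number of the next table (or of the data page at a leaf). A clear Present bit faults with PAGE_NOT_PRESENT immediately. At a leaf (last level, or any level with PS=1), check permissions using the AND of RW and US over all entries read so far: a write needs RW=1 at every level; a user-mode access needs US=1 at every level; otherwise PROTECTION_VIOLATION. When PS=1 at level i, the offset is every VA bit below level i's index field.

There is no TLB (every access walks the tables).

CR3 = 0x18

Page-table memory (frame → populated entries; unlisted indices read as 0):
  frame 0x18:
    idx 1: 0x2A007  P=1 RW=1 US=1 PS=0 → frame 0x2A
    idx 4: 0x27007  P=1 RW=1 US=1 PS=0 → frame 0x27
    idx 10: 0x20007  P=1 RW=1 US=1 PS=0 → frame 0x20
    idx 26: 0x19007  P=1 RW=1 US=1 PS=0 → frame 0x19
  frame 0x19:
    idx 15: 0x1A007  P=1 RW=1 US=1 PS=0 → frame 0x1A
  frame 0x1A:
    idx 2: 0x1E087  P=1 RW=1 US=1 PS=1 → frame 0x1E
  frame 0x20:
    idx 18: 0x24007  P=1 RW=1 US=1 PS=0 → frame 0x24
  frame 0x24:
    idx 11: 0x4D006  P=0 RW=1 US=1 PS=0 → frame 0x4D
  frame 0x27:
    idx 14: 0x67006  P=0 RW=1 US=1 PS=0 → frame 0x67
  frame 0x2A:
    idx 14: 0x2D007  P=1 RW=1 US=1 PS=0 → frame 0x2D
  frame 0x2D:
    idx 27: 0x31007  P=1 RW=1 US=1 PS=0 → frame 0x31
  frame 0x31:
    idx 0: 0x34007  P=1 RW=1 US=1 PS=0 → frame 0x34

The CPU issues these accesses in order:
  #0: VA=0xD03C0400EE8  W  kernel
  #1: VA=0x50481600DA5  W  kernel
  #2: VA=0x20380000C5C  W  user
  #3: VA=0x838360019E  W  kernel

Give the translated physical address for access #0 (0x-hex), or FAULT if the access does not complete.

Walk each access:
#0 VA=0xD03C0400EE8 (w,kernel):
  L0: frame=0x18 idx=26 entry=0x19007 [P=1 RW=1 US=1 PS=0]
  L1: frame=0x19 idx=15 entry=0x1A007 [P=1 RW=1 US=1 PS=0]
  L2: frame=0x1A idx=2 entry=0x1E087 [P=1 RW=1 US=1 PS=1]
  ⇒ phys 0x1EEE8 (huge @L2)  [3 reads]
#1 VA=0x50481600DA5 (w,kernel):
  L0: frame=0x18 idx=10 entry=0x20007 [P=1 RW=1 US=1 PS=0]
  L1: frame=0x20 idx=18 entry=0x24007 [P=1 RW=1 US=1 PS=0]
  L2: frame=0x24 idx=11 entry=0x4D006 [P=0 RW=1 US=1 PS=0]
  → PAGE_NOT_PRESENT  (3 entries read)
#2 VA=0x20380000C5C (w,user):
  L0: frame=0x18 idx=4 entry=0x27007 [P=1 RW=1 US=1 PS=0]
  L1: frame=0x27 idx=14 entry=0x67006 [P=0 RW=1 US=1 PS=0]
  → PAGE_NOT_PRESENT  (2 entries read)
#3 VA=0x838360019E (w,kernel):
  L0: frame=0x18 idx=1 entry=0x2A007 [P=1 RW=1 US=1 PS=0]
  L1: frame=0x2A idx=14 entry=0x2D007 [P=1 RW=1 US=1 PS=0]
  L2: frame=0x2D idx=27 entry=0x31007 [P=1 RW=1 US=1 PS=0]
  L3: frame=0x31 idx=0 entry=0x34007 [P=1 RW=1 US=1 PS=0]
  ⇒ phys 0x3419E  [4 reads]

Access #0 PA: 0x1EEE8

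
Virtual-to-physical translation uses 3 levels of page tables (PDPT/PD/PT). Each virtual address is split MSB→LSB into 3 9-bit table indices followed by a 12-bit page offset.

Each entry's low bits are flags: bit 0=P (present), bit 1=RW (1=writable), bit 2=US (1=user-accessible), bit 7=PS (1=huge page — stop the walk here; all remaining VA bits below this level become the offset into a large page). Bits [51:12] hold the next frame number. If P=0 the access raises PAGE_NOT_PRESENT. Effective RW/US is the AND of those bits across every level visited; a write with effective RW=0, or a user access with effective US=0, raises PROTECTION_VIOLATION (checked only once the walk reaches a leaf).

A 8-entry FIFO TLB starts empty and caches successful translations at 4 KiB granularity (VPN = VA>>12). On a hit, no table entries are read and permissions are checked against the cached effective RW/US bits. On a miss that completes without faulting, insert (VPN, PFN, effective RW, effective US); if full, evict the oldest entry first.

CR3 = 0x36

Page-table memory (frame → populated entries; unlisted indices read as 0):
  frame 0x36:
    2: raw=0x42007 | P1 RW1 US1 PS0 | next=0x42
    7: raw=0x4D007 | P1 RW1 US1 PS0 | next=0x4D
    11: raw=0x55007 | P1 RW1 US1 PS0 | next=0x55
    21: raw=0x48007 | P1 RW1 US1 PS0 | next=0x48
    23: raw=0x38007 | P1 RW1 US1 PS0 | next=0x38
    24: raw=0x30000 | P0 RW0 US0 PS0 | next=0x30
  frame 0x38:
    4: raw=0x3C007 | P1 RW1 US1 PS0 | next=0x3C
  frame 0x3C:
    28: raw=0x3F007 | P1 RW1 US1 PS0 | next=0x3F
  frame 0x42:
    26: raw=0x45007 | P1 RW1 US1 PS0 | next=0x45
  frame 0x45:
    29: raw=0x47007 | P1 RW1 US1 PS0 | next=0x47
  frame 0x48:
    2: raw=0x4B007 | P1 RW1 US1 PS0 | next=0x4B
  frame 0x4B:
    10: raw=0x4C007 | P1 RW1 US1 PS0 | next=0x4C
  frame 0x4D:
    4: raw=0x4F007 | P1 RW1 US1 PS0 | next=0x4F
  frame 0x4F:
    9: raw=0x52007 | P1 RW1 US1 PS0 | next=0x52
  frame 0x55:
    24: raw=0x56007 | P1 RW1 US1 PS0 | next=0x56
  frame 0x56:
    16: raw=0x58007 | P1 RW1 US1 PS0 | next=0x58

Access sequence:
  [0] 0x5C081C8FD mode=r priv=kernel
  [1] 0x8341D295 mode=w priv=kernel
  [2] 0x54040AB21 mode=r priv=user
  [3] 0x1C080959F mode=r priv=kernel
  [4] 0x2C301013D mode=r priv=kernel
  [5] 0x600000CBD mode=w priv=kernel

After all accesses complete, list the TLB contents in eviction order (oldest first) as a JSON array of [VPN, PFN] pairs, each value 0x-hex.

Per-access translation:
#0 VA=0x5C081C8FD (r,kernel):
  [0] read 0x36 idx=23: raw=0x38007 flags P=1 W=1 U=1 S=0
  [1] read 0x38 idx=4: raw=0x3C007 flags P=1 W=1 U=1 S=0
  [2] read 0x3C idx=28: raw=0x3F007 flags P=1 W=1 U=1 S=0
  ⇒ phys 0x3F8FD  [3 reads]
#1 VA=0x8341D295 (w,kernel):
  [0] read 0x36 idx=2: raw=0x42007 flags P=1 W=1 U=1 S=0
  [1] read 0x42 idx=26: raw=0x45007 flags P=1 W=1 U=1 S=0
  [2] read 0x45 idx=29: raw=0x47007 flags P=1 W=1 U=1 S=0
  ⇒ phys 0x47295  [3 reads]
#2 VA=0x54040AB21 (r,user):
  [0] read 0x36 idx=21: raw=0x48007 flags P=1 W=1 U=1 S=0
  [1] read 0x48 idx=2: raw=0x4B007 flags P=1 W=1 U=1 S=0
  [2] read 0x4B idx=10: raw=0x4C007 flags P=1 W=1 U=1 S=0
  ⇒ phys 0x4CB21  [3 reads]
#3 VA=0x1C080959F (r,kernel):
  [0] read 0x36 idx=7: raw=0x4D007 flags P=1 W=1 U=1 S=0
  [1] read 0x4D idx=4: raw=0x4F007 flags P=1 W=1 U=1 S=0
  [2] read 0x4F idx=9: raw=0x52007 flags P=1 W=1 U=1 S=0
  ⇒ phys 0x5259F  [3 reads]
#4 VA=0x2C301013D (r,kernel):
  [0] read 0x36 idx=11: raw=0x55007 flags P=1 W=1 U=1 S=0
  [1] read 0x55 idx=24: raw=0x56007 flags P=1 W=1 U=1 S=0
  [2] read 0x56 idx=16: raw=0x58007 flags P=1 W=1 U=1 S=0
  ⇒ phys 0x5813D  [3 reads]
#5 VA=0x600000CBD (w,kernel):
  [0] read 0x36 idx=24: raw=0x30000 flags P=0 W=0 U=0 S=0
  → PAGE_NOT_PRESENT  (1 entries read)

TLB: [["0x5C081C", "0x3F"], ["0x8341D", "0x47"], ["0x54040A", "0x4C"], ["0x1C0809", "0x52"], ["0x2C3010", "0x58"]]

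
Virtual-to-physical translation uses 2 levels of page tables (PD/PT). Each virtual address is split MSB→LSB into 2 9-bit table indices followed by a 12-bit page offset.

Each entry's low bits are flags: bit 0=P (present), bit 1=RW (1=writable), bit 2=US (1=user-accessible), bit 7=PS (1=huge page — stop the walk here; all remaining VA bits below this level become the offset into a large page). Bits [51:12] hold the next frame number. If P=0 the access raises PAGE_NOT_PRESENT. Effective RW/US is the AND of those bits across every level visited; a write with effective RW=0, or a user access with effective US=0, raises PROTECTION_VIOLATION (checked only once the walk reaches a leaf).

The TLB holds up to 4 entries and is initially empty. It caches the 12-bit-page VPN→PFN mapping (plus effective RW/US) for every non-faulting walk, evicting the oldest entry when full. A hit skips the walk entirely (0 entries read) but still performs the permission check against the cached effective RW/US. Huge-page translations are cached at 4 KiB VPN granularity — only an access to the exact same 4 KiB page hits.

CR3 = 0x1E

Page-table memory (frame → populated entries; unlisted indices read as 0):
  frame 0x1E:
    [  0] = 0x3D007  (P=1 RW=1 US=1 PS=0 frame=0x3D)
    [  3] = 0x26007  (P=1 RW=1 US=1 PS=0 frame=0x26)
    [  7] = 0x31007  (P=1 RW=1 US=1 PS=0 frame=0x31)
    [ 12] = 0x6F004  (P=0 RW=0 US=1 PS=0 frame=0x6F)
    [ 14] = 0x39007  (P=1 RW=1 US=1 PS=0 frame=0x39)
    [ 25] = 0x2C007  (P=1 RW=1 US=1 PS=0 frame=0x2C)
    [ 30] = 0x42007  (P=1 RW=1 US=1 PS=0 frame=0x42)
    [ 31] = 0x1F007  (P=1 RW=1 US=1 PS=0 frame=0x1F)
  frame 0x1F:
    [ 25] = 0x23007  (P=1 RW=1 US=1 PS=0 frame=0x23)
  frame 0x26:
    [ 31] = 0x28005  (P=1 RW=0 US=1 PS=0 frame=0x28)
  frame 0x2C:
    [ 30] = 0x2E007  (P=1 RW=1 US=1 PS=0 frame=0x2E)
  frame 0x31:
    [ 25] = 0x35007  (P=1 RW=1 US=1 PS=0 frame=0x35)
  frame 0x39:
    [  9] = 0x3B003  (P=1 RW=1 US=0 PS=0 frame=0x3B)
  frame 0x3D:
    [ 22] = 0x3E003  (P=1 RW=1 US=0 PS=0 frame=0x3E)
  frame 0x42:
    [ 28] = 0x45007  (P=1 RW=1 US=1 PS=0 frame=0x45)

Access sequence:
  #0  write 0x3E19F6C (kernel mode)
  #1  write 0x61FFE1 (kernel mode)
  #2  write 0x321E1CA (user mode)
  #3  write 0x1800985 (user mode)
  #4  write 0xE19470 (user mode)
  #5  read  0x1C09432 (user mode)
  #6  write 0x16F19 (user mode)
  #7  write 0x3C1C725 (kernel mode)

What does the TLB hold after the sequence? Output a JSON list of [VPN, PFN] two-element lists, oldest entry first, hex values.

Walk each access:
#0 VA=0x3E19F6C (w,kernel):
  lvl0: tbl 0x1E, slot 31 ⇒ 0x1F007 (P1/RW1/US1/PS0)
  lvl1: tbl 0x1F, slot 25 ⇒ 0x23007 (P1/RW1/US1/PS0)
  ✓ 0x23F6C  — 2 lookups
#1 VA=0x61FFE1 (w,kernel):
  lvl0: tbl 0x1E, slot 3 ⇒ 0x26007 (P1/RW1/US1/PS0)
  lvl1: tbl 0x26, slot 31 ⇒ 0x28005 (P1/RW0/US1/PS0)
  ⇒ fault: PROTECTION_VIOLATION  — 2 lookups
#2 VA=0x321E1CA (w,user):
  lvl0: tbl 0x1E, slot 25 ⇒ 0x2C007 (P1/RW1/US1/PS0)
  lvl1: tbl 0x2C, slot 30 ⇒ 0x2E007 (P1/RW1/US1/PS0)
  ✓ 0x2E1CA  — 2 lookups
#3 VA=0x1800985 (w,user):
  lvl0: tbl 0x1E, slot 12 ⇒ 0x6F004 (P0/RW0/US1/PS0)
  ⇒ fault: PAGE_NOT_PRESENT  — 1 lookups
#4 VA=0xE19470 (w,user):
  lvl0: tbl 0x1E, slot 7 ⇒ 0x31007 (P1/RW1/US1/PS0)
  lvl1: tbl 0x31, slot 25 ⇒ 0x35007 (P1/RW1/US1/PS0)
  ✓ 0x35470  — 2 lookups
#5 VA=0x1C09432 (r,user):
  lvl0: tbl 0x1E, slot 14 ⇒ 0x39007 (P1/RW1/US1/PS0)
  lvl1: tbl 0x39, slot 9 ⇒ 0x3B003 (P1/RW1/US0/PS0)
  ⇒ fault: PROTECTION_VIOLATION  — 2 lookups
#6 VA=0x16F19 (w,user):
  lvl0: tbl 0x1E, slot 0 ⇒ 0x3D007 (P1/RW1/US1/PS0)
  lvl1: tbl 0x3D, slot 22 ⇒ 0x3E003 (P1/RW1/US0/PS0)
  ⇒ fault: PROTECTION_VIOLATION  — 2 lookups
#7 VA=0x3C1C725 (w,kernel):
  lvl0: tbl 0x1E, slot 30 ⇒ 0x42007 (P1/RW1/US1/PS0)
  lvl1: tbl 0x42, slot 28 ⇒ 0x45007 (P1/RW1/US1/PS0)
  ✓ 0x45725  — 2 lookups

TLB: [["0x3E19", "0x23"], ["0x321E", "0x2E"], ["0xE19", "0x35"], ["0x3C1C", "0x45"]]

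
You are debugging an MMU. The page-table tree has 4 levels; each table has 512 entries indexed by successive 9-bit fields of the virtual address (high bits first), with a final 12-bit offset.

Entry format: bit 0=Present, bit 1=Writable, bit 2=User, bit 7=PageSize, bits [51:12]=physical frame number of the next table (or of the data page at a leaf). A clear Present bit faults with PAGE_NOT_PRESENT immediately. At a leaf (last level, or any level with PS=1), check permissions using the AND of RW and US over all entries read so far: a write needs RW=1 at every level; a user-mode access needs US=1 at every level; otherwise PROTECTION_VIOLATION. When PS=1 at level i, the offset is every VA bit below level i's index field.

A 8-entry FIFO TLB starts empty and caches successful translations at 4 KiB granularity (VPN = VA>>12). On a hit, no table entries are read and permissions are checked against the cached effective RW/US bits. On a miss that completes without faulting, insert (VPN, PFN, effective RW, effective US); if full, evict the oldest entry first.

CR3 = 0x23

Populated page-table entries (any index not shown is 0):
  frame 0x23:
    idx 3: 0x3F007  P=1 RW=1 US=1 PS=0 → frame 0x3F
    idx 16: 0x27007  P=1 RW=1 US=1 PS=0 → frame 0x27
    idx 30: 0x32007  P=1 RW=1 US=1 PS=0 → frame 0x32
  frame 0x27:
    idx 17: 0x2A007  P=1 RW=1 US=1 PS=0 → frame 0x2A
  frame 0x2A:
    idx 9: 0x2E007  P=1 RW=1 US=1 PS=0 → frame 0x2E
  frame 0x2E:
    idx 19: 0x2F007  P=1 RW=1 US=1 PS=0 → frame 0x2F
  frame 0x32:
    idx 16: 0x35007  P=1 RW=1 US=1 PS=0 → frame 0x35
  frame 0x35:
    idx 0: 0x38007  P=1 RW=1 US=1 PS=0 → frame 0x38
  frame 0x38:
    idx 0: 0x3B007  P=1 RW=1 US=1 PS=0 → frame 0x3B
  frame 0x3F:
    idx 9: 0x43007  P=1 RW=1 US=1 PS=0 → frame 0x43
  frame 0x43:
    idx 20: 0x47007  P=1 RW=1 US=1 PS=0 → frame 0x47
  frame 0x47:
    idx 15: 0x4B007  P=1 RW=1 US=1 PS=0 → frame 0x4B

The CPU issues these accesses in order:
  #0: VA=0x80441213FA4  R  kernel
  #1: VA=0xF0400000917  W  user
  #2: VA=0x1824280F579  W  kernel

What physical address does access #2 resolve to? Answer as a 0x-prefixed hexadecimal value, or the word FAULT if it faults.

Walk each access:
#0 VA=0x80441213FA4 (r,kernel):
  [0] read 0x23 idx=16: raw=0x27007 flags P=1 W=1 U=1 S=0
  [1] read 0x27 idx=17: raw=0x2A007 flags P=1 W=1 U=1 S=0
  [2] read 0x2A idx=9: raw=0x2E007 flags P=1 W=1 U=1 S=0
  [3] read 0x2E idx=19: raw=0x2F007 flags P=1 W=1 U=1 S=0
  ⇒ phys 0x2FFA4  [4 reads]
#1 VA=0xF0400000917 (w,user):
  [0] read 0x23 idx=30: raw=0x32007 flags P=1 W=1 U=1 S=0
  [1] read 0x32 idx=16: raw=0x35007 flags P=1 W=1 U=1 S=0
  [2] read 0x35 idx=0: raw=0x38007 flags P=1 W=1 U=1 S=0
  [3] read 0x38 idx=0: raw=0x3B007 flags P=1 W=1 U=1 S=0
  ⇒ phys 0x3B917  [4 reads]
#2 VA=0x1824280F579 (w,kernel):
  [0] read 0x23 idx=3: raw=0x3F007 flags P=1 W=1 U=1 S=0
  [1] read 0x3F idx=9: raw=0x43007 flags P=1 W=1 U=1 S=0
  [2] read 0x43 idx=20: raw=0x47007 flags P=1 W=1 U=1 S=0
  [3] read 0x47 idx=15: raw=0x4B007 flags P=1 W=1 U=1 S=0
  ⇒ phys 0x4B579  [4 reads]

Access #2 PA: 0x4B579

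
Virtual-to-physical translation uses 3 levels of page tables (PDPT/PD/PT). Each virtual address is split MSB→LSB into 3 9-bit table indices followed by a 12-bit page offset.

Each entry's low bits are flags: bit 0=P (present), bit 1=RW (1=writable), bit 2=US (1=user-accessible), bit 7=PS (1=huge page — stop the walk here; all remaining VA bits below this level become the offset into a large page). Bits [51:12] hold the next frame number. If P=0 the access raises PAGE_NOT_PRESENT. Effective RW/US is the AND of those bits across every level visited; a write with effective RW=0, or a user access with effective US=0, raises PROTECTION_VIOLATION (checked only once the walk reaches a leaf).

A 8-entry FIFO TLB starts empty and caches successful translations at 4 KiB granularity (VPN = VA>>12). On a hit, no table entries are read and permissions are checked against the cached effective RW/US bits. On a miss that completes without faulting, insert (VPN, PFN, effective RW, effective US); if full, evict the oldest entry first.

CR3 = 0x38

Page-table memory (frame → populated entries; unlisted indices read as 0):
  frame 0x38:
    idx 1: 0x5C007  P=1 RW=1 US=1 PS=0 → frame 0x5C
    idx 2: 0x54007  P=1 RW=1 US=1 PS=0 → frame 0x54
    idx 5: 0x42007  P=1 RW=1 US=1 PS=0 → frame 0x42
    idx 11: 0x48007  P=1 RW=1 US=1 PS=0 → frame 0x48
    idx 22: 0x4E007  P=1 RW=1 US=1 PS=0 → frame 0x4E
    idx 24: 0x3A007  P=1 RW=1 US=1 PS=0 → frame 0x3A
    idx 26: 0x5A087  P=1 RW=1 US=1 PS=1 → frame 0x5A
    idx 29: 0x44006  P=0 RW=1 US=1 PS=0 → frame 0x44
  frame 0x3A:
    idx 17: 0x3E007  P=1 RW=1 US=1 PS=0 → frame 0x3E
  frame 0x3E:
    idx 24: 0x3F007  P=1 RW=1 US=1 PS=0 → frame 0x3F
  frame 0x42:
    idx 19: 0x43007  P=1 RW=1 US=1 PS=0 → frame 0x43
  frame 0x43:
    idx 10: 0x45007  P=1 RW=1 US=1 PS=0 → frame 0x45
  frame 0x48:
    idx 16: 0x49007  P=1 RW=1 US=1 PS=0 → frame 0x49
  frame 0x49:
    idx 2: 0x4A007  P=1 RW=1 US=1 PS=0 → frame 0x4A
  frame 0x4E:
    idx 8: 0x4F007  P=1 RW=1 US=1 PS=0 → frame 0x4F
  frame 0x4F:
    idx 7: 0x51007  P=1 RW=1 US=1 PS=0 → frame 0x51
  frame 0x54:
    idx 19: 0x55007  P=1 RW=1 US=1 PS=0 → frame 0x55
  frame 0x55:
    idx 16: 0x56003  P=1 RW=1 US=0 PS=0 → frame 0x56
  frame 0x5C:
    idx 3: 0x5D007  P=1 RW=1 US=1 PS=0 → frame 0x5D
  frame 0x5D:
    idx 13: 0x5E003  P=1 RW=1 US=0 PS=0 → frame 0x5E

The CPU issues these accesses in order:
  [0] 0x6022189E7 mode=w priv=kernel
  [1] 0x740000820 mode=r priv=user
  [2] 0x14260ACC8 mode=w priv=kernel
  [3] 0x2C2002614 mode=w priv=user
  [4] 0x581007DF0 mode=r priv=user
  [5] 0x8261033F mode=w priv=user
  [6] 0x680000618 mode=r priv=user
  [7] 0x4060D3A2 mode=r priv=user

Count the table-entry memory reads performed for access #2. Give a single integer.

Trace:
#0 VA=0x6022189E7 (w,kernel):
  [0] read 0x38 idx=24: raw=0x3A007 flags P=1 W=1 U=1 S=0
  [1] read 0x3A idx=17: raw=0x3E007 flags P=1 W=1 U=1 S=0
  [2] read 0x3E idx=24: raw=0x3F007 flags P=1 W=1 U=1 S=0
  ⇒ phys 0x3F9E7  [3 reads]
#1 VA=0x740000820 (r,user):
  [0] read 0x38 idx=29: raw=0x44006 flags P=0 W=1 U=1 S=0
  ✗ PAGE_NOT_PRESENT  [1 reads]
#2 VA=0x14260ACC8 (w,kernel):
  [0] read 0x38 idx=5: raw=0x42007 flags P=1 W=1 U=1 S=0
  [1] read 0x42 idx=19: raw=0x43007 flags P=1 W=1 U=1 S=0
  [2] read 0x43 idx=10: raw=0x45007 flags P=1 W=1 U=1 S=0
  ⇒ phys 0x45CC8  [3 reads]
#3 VA=0x2C2002614 (w,user):
  [0] read 0x38 idx=11: raw=0x48007 flags P=1 W=1 U=1 S=0
  [1] read 0x48 idx=16: raw=0x49007 flags P=1 W=1 U=1 S=0
  [2] read 0x49 idx=2: raw=0x4A007 flags P=1 W=1 U=1 S=0
  ⇒ phys 0x4A614  [3 reads]
#4 VA=0x581007DF0 (r,user):
  [0] read 0x38 idx=22: raw=0x4E007 flags P=1 W=1 U=1 S=0
  [1] read 0x4E idx=8: raw=0x4F007 flags P=1 W=1 U=1 S=0
  [2] read 0x4F idx=7: raw=0x51007 flags P=1 W=1 U=1 S=0
  ⇒ phys 0x51DF0  [3 reads]
#5 VA=0x8261033F (w,user):
  [0] read 0x38 idx=2: raw=0x54007 flags P=1 W=1 U=1 S=0
  [1] read 0x54 idx=19: raw=0x55007 flags P=1 W=1 U=1 S=0
  [2] read 0x55 idx=16: raw=0x56003 flags P=1 W=1 U=0 S=0
  ✗ PROTECTION_VIOLATION  [3 reads]
#6 VA=0x680000618 (r,user):
  [0] read 0x38 idx=26: raw=0x5A087 flags P=1 W=1 U=1 S=1
  ⇒ phys 0x5A618 (huge @L0)  [1 reads]
#7 VA=0x4060D3A2 (r,user):
  [0] read 0x38 idx=1: raw=0x5C007 flags P=1 W=1 U=1 S=0
  [1] read 0x5C idx=3: raw=0x5D007 flags P=1 W=1 U=1 S=0
  [2] read 0x5D idx=13: raw=0x5E003 flags P=1 W=1 U=0 S=0
  ✗ PROTECTION_VIOLATION  [3 reads]

Entries read for #2: 3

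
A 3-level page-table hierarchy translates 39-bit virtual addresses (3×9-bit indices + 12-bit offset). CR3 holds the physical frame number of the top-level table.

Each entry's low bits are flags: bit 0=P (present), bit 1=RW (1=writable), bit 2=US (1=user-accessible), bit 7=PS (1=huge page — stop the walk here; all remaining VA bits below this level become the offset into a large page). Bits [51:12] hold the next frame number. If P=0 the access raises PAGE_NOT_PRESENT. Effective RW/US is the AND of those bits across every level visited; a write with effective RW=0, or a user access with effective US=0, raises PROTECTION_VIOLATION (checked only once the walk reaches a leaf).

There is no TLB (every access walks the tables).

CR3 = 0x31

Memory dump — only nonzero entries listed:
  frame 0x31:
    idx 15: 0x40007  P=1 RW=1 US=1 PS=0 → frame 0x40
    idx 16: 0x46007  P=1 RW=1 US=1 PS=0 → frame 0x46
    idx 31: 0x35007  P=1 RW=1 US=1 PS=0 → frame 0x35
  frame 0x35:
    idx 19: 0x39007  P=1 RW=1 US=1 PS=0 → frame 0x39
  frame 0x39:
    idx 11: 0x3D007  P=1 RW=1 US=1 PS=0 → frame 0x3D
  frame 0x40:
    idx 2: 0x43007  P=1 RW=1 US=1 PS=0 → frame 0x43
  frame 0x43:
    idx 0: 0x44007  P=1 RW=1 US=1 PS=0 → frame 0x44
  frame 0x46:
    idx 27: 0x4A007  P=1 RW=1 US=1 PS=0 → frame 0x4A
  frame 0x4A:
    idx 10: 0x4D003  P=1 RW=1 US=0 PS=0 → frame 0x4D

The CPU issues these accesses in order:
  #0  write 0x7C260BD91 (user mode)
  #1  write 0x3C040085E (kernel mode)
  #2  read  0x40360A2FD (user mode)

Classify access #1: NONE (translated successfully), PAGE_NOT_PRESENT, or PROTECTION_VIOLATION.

Trace:
#0 VA=0x7C260BD91 (w,user):
  L0: frame=0x31 idx=31 entry=0x35007 [P=1 RW=1 US=1 PS=0]
  L1: frame=0x35 idx=19 entry=0x39007 [P=1 RW=1 US=1 PS=0]
  L2: frame=0x39 idx=11 entry=0x3D007 [P=1 RW=1 US=1 PS=0]
  ⇒ phys 0x3DD91  [3 reads]
#1 VA=0x3C040085E (w,kernel):
  L0: frame=0x31 idx=15 entry=0x40007 [P=1 RW=1 US=1 PS=0]
  L1: frame=0x40 idx=2 entry=0x43007 [P=1 RW=1 US=1 PS=0]
  L2: frame=0x43 idx=0 entry=0x44007 [P=1 RW=1 US=1 PS=0]
  ⇒ phys 0x4485E  [3 reads]
#2 VA=0x40360A2FD (r,user):
  L0: frame=0x31 idx=16 entry=0x46007 [P=1 RW=1 US=1 PS=0]
  L1: frame=0x46 idx=27 entry=0x4A007 [P=1 RW=1 US=1 PS=0]
  L2: frame=0x4A idx=10 entry=0x4D003 [P=1 RW=1 US=0 PS=0]
  ⇒ fault: PROTECTION_VIOLATION  — 3 lookups

Access #1 fault: NONE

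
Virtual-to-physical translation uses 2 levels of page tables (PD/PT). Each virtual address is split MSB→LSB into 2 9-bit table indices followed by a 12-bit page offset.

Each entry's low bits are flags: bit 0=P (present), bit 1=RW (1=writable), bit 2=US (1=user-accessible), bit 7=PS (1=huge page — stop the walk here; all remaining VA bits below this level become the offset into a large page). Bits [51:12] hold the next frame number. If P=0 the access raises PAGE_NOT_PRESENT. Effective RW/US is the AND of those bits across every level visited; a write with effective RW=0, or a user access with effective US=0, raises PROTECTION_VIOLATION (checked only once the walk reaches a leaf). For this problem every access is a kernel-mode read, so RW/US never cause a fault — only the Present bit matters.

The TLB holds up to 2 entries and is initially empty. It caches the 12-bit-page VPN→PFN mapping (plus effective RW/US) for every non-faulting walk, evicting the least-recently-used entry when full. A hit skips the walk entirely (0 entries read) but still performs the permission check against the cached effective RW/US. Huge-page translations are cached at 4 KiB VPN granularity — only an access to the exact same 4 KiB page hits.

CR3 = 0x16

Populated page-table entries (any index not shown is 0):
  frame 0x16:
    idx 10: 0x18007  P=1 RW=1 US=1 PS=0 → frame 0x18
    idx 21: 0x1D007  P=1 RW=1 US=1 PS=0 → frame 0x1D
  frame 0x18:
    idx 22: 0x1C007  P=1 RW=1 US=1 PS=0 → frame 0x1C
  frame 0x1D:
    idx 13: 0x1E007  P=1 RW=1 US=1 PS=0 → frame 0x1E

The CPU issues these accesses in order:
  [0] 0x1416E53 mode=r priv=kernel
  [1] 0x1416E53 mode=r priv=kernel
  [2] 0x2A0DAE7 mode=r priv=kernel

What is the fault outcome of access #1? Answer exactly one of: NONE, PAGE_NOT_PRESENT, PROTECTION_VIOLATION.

Per-access translation:
#0 VA=0x1416E53 (r,kernel):
  L0: frame=0x16 idx=10 entry=0x18007 [P=1 RW=1 US=1 PS=0]
  L1: frame=0x18 idx=22 entry=0x1C007 [P=1 RW=1 US=1 PS=0]
  → PA=0x1CE53  (2 entries read)
#1 VA=0x1416E53 (r,kernel):
  TLB hit vpn=0x1416 → PA=0x1CE53
#2 VA=0x2A0DAE7 (r,kernel):
  L0: frame=0x16 idx=21 entry=0x1D007 [P=1 RW=1 US=1 PS=0]
  L1: frame=0x1D idx=13 entry=0x1E007 [P=1 RW=1 US=1 PS=0]
  → PA=0x1EAE7  (2 entries read)

Access #1 fault: NONE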